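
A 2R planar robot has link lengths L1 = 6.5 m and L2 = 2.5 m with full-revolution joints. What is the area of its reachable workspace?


r_max = L1 + L2 = 9.0 m
r_min = |L1 - L2| = 4.0 m
Area = pi*(r_max^2 - r_min^2)
= pi*(81.0 - 16.0)
= pi * 65.0
= 204.2035 m^2


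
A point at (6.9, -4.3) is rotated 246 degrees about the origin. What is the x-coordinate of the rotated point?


x' = x*cos(theta) - y*sin(theta)
cos(246 deg) = -0.4067, sin(246 deg) = -0.9135
x' = 6.9 * -0.4067 - -4.3 * -0.9135
= -2.8065 - 3.9282
= -6.7347


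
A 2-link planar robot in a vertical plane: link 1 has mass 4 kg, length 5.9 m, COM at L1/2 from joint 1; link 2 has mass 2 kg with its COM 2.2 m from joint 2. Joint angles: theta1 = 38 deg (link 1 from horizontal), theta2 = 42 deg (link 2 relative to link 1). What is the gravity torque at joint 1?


Horizontal distance from joint 1 to link-1 COM:
  x_c1 = (L1/2)*cos(t1) = 2.95 * 0.788 = 2.3246 m
Horizontal distance from joint 1 to link-2 COM:
  x_c2 = L1*cos(t1) + Lc2*cos(t1+t2)
       = 5.9*0.788 + 2.2*0.1736 = 5.0313 m
tau1 = m1*g*x_c1 + m2*g*x_c2
     = 4*9.81*2.3246 + 2*9.81*5.0313
     = 91.2185 + 98.7139
     = 189.9324 Nm


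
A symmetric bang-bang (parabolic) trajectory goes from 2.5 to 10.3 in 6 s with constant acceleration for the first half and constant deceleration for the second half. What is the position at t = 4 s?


Symmetric rest-to-rest: each phase covers (pf-p0)/2 in time T/2. 0.5*a*(T/2)^2 = (pf-p0)/2 => a = 4*(pf-p0)/T^2
a = 4*(10.3-2.5)/6^2 = 0.8667
t = 4 is in the deceleration phase (t > T/2).
p = pf - 0.5*a*(T-t)^2 = 10.3 - 0.5*0.8667*2^2
= 8.5667


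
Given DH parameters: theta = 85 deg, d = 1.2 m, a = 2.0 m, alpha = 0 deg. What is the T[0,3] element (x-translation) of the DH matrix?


T[0,3] = a * cos(theta)
= 2.0 * cos(85 deg)
= 2.0 * 0.0872
= 0.1743


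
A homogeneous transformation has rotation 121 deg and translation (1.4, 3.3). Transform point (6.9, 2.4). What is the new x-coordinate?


x' = cos(theta)*px - sin(theta)*py + tx
= -0.515*6.9 - 0.8572*2.4 + 1.4
= -4.211


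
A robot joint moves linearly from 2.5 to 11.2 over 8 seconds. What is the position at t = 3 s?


s = t/T = 3/8 = 0.375
p(t) = p0 + (pf-p0)*s
= 2.5 + (11.2 - 2.5) * 0.375
= 5.7625


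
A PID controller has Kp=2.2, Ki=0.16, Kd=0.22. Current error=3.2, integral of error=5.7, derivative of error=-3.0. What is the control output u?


u = Kp*e + Ki*int(e) + Kd*de/dt
= 2.2*3.2 + 0.16*5.7 + 0.22*(-3.0)
= 7.04 + 0.912 + -0.66
= 7.292


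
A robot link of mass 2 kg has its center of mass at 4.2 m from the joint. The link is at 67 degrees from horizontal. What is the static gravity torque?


tau = m*g*L*cos(angle)
= 2 * 9.81 * 4.2 * cos(67 deg)
= 2 * 9.81 * 4.2 * 0.3907
= 32.1978 Nm


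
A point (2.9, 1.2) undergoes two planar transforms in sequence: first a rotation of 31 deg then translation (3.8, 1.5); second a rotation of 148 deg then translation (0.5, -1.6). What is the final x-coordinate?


After transform 1:
x1 = cos(31)*2.9 - sin(31)*1.2 + 3.8 = 5.6677
y1 = sin(31)*2.9 + cos(31)*1.2 + 1.5 = 4.0222
After transform 2:
x2 = cos(148)*5.6677 - sin(148)*4.0222 + 0.5
= -6.438


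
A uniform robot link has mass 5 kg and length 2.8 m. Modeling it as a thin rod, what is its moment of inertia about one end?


I = (1/3) * m * L^2
= (1/3) * 5 * 2.8^2
= 0.333333 * 5 * 7.84
= 13.0667 kg*m^2


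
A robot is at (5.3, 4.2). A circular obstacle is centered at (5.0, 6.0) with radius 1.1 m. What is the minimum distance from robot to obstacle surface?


center_dist = sqrt((5.3-5.0)^2 + (4.2-6.0)^2)
= sqrt(0.09 + 3.24)
= 1.8248
min_dist = center_dist - radius = 1.8248 - 1.1 = 0.7248 m


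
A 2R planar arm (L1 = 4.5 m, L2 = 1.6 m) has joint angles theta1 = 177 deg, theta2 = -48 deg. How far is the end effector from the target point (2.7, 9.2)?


End effector via forward kinematics:
x = L1*cos(t1) + L2*cos(t1+t2) = -5.5007
y = L1*sin(t1) + L2*sin(t1+t2) = 1.4789
Distance to target:
d = sqrt((2.7 - -5.5007)^2 + (9.2 - 1.4789)^2)
= sqrt(67.2522 + 59.6147)
= 11.2635 m


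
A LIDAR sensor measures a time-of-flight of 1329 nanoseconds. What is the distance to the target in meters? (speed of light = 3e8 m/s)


tof = 1329 ns = 1.329e-06 s
dist = c * tof / 2
= 3e8 * 1.329e-06 / 2
= 199.35 m


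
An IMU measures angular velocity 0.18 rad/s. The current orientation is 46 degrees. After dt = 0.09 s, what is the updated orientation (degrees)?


delta_theta = w * dt = 0.18 * 0.09 = 0.0162 rad
= 0.9282 deg
theta_new = 46 + 0.9282 = 46.9282 deg


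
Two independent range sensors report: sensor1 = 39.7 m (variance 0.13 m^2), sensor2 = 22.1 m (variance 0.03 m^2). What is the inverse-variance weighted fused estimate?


w1 = (1/var1) / (1/var1 + 1/var2)
   = 7.6923 / (7.6923 + 33.3333) = 0.1875
w2 = 1 - w1 = 0.8125
fused = w1*s1 + w2*s2 = 7.4437 + 17.9563
= 25.4 m


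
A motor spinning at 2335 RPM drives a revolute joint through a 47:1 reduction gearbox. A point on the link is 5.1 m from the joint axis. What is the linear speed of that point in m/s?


omega_motor = 2335 * 2*pi/60 = 244.5206 rad/s
omega_joint = omega_motor / 47 = 5.2026 rad/s
v = omega_joint * r = 5.2026 * 5.1
= 26.5331 m/s


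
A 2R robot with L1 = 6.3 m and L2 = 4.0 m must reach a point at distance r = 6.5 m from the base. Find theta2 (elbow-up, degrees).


cos(theta2) = (r^2 - L1^2 - L2^2) / (2*L1*L2)
cos(theta2) = (42.25 - 39.69 - 16.0) / 50.4
cos(theta2) = -0.266667
theta2 = 105.466 degrees


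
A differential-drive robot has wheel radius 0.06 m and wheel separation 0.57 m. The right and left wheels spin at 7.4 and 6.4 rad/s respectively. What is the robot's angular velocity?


vR = r*wR = 0.06*7.4 = 0.444 m/s
vL = r*wL = 0.06*6.4 = 0.384 m/s
v = (vR+vL)/2 = 0.414 m/s
omega = (vR-vL)/L = 0.1053 rad/s
angular velocity = 0.1053 rad/s


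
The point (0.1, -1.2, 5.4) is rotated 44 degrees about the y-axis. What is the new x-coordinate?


Rotation about y-axis: x' = x*cos(theta) + z*sin(theta)
= 0.1 * 0.7193 + 5.4 * 0.6947
= 3.8231


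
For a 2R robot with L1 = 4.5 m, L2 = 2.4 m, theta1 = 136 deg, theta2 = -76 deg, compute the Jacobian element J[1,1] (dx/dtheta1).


J[1,1] = -L1*sin(t1) - L2*sin(t1+t2)
= -4.5*sin(136) - 2.4*sin(60)
= -5.2044


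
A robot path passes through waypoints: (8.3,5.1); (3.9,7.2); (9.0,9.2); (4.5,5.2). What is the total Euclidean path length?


Segment lengths:
  seg1 = sqrt((-4.4)^2 + (2.1)^2) = 4.8754
  seg2 = sqrt((5.1)^2 + (2.0)^2) = 5.4781
  seg3 = sqrt((-4.5)^2 + (-4.0)^2) = 6.0208
Total = 16.3744


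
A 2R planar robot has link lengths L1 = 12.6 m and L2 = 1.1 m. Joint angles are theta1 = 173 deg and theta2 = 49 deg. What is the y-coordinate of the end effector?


Convert angles to radians: theta1 = 3.0194, theta2 = 0.8552
y = L1*sin(theta1) + L2*sin(theta1+theta2)
y = 1.5356 + -0.736
y = 0.7995


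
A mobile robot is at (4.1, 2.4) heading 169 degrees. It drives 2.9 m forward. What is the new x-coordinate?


x_new = x0 + d*cos(theta)
= 4.1 + 2.9*cos(169)
= 4.1 + -2.8467
= 1.2533


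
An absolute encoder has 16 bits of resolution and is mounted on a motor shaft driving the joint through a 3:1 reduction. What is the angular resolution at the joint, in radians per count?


counts = 2^16 = 65536
effective counts at joint = 65536 * 3 = 196608
resolution = 2*pi / 196608
= 3.1958e-05 rad/count


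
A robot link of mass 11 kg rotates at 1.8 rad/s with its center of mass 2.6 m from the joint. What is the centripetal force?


F = m * omega^2 * r
= 11 * 1.8^2 * 2.6
= 11 * 3.24 * 2.6
= 92.664 N


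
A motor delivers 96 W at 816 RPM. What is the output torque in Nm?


omega = 816 * 2*pi/60 = 85.4513 rad/s
tau = P / omega = 96 / 85.4513
= 1.1234 Nm


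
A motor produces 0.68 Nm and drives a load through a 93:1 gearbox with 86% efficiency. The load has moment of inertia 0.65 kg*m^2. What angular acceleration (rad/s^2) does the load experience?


tau_out = tau_motor * N * eta
= 0.68 * 93 * 0.86 = 54.3864 Nm
alpha = tau_out / I = 54.3864 / 0.65
= 83.6714 rad/s^2


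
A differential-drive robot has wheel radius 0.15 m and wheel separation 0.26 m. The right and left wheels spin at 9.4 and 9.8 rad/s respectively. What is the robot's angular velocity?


vR = r*wR = 0.15*9.4 = 1.41 m/s
vL = r*wL = 0.15*9.8 = 1.47 m/s
v = (vR+vL)/2 = 1.44 m/s
omega = (vR-vL)/L = -0.2308 rad/s
angular velocity = -0.2308 rad/s


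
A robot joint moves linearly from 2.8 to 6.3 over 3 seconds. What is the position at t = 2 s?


s = t/T = 2/3 = 0.6667
p(t) = p0 + (pf-p0)*s
= 2.8 + (6.3 - 2.8) * 0.6667
= 5.1333


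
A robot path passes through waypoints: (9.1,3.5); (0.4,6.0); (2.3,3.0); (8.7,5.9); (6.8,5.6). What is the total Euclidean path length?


Segment lengths:
  seg1 = sqrt((-8.7)^2 + (2.5)^2) = 9.0521
  seg2 = sqrt((1.9)^2 + (-3.0)^2) = 3.5511
  seg3 = sqrt((6.4)^2 + (2.9)^2) = 7.0264
  seg4 = sqrt((-1.9)^2 + (-0.3)^2) = 1.9235
Total = 21.553


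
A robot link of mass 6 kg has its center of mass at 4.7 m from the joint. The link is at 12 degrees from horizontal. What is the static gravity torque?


tau = m*g*L*cos(angle)
= 6 * 9.81 * 4.7 * cos(12 deg)
= 6 * 9.81 * 4.7 * 0.9781
= 270.5967 Nm


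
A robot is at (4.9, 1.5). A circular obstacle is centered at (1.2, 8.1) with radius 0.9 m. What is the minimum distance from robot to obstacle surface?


center_dist = sqrt((4.9-1.2)^2 + (1.5-8.1)^2)
= sqrt(13.69 + 43.56)
= 7.5664
min_dist = center_dist - radius = 7.5664 - 0.9 = 6.6664 m


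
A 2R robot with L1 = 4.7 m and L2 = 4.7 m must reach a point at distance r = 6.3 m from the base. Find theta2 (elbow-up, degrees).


cos(theta2) = (r^2 - L1^2 - L2^2) / (2*L1*L2)
cos(theta2) = (39.69 - 22.09 - 22.09) / 44.18
cos(theta2) = -0.10163
theta2 = 95.833 degrees


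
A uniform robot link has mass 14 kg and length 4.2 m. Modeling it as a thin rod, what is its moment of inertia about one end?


I = (1/3) * m * L^2
= (1/3) * 14 * 4.2^2
= 0.333333 * 14 * 17.64
= 82.32 kg*m^2


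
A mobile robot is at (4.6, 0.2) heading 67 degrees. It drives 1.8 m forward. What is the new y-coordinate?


y_new = y0 + d*sin(theta)
= 0.2 + 1.8*sin(67)
= 0.2 + 1.6569
= 1.8569


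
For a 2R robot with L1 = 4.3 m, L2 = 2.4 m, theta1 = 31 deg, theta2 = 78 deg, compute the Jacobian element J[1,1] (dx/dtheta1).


J[1,1] = -L1*sin(t1) - L2*sin(t1+t2)
= -4.3*sin(31) - 2.4*sin(109)
= -4.4839


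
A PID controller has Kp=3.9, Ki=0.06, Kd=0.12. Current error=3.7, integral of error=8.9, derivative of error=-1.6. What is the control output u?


u = Kp*e + Ki*int(e) + Kd*de/dt
= 3.9*3.7 + 0.06*8.9 + 0.12*(-1.6)
= 14.43 + 0.534 + -0.192
= 14.772


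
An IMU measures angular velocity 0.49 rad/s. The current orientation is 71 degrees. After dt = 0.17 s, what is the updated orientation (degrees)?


delta_theta = w * dt = 0.49 * 0.17 = 0.0833 rad
= 4.7727 deg
theta_new = 71 + 4.7727 = 75.7727 deg


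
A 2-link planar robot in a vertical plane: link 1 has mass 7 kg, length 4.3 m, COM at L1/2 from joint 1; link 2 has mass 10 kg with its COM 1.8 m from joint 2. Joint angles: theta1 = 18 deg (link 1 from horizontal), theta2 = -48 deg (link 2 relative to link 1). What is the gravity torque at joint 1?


Horizontal distance from joint 1 to link-1 COM:
  x_c1 = (L1/2)*cos(t1) = 2.15 * 0.9511 = 2.0448 m
Horizontal distance from joint 1 to link-2 COM:
  x_c2 = L1*cos(t1) + Lc2*cos(t1+t2)
       = 4.3*0.9511 + 1.8*0.866 = 5.6484 m
tau1 = m1*g*x_c1 + m2*g*x_c2
     = 7*9.81*2.0448 + 10*9.81*5.6484
     = 140.4145 + 554.1069
     = 694.5214 Nm


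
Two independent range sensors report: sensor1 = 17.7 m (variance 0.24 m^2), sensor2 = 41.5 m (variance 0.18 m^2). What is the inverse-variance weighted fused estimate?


w1 = (1/var1) / (1/var1 + 1/var2)
   = 4.1667 / (4.1667 + 5.5556) = 0.4286
w2 = 1 - w1 = 0.5714
fused = w1*s1 + w2*s2 = 7.5857 + 23.7143
= 31.3 m


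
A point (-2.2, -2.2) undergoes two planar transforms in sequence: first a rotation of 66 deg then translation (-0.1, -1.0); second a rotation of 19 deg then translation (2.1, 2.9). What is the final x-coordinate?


After transform 1:
x1 = cos(66)*-2.2 - sin(66)*-2.2 + -0.1 = 1.015
y1 = sin(66)*-2.2 + cos(66)*-2.2 + -1.0 = -3.9046
After transform 2:
x2 = cos(19)*1.015 - sin(19)*-3.9046 + 2.1
= 4.3309


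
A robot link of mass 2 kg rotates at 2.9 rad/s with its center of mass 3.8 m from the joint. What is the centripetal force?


F = m * omega^2 * r
= 2 * 2.9^2 * 3.8
= 2 * 8.41 * 3.8
= 63.916 N


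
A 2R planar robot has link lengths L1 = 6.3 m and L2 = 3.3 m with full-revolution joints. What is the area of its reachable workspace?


r_max = L1 + L2 = 9.6 m
r_min = |L1 - L2| = 3.0 m
Area = pi*(r_max^2 - r_min^2)
= pi*(92.16 - 9.0)
= pi * 83.16
= 261.2548 m^2


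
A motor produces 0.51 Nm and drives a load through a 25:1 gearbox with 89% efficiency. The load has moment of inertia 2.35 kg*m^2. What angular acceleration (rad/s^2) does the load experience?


tau_out = tau_motor * N * eta
= 0.51 * 25 * 0.89 = 11.3475 Nm
alpha = tau_out / I = 11.3475 / 2.35
= 4.8287 rad/s^2


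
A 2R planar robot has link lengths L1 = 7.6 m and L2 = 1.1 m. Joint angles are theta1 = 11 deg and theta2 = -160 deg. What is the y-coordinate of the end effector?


Convert angles to radians: theta1 = 0.192, theta2 = -2.7925
y = L1*sin(theta1) + L2*sin(theta1+theta2)
y = 1.4501 + -0.5665
y = 0.8836


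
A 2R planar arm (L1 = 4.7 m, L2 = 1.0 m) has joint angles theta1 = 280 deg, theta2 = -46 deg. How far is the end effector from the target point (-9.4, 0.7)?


End effector via forward kinematics:
x = L1*cos(t1) + L2*cos(t1+t2) = 0.2284
y = L1*sin(t1) + L2*sin(t1+t2) = -5.4376
Distance to target:
d = sqrt((-9.4 - 0.2284)^2 + (0.7 - -5.4376)^2)
= sqrt(92.7053 + 37.6703)
= 11.4182 m


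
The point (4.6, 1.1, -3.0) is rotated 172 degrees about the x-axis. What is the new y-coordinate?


Rotation about x-axis: y' = y*cos(theta) - z*sin(theta)
= 1.1 * -0.9903 - -3.0 * 0.1392
= -0.6718


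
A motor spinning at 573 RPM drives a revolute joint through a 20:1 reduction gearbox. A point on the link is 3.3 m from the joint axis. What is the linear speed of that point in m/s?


omega_motor = 573 * 2*pi/60 = 60.0044 rad/s
omega_joint = omega_motor / 20 = 3.0002 rad/s
v = omega_joint * r = 3.0002 * 3.3
= 9.9007 m/s


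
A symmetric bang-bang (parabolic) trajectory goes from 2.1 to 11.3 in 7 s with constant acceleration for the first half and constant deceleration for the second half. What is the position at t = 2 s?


Symmetric rest-to-rest: each phase covers (pf-p0)/2 in time T/2. 0.5*a*(T/2)^2 = (pf-p0)/2 => a = 4*(pf-p0)/T^2
a = 4*(11.3-2.1)/7^2 = 0.751
t = 2 is in the acceleration phase (t <= T/2).
p = p0 + 0.5*a*t^2 = 2.1 + 0.5*0.751*2^2
= 3.602


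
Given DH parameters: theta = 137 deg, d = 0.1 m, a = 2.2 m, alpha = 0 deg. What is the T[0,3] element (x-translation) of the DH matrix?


T[0,3] = a * cos(theta)
= 2.2 * cos(137 deg)
= 2.2 * -0.7314
= -1.609


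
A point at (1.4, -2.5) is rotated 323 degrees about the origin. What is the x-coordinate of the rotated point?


x' = x*cos(theta) - y*sin(theta)
cos(323 deg) = 0.7986, sin(323 deg) = -0.6018
x' = 1.4 * 0.7986 - -2.5 * -0.6018
= 1.1181 - 1.5045
= -0.3864


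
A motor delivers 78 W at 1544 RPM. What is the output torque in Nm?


omega = 1544 * 2*pi/60 = 161.6873 rad/s
tau = P / omega = 78 / 161.6873
= 0.4824 Nm


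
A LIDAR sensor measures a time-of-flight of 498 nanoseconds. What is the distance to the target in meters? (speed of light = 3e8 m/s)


tof = 498 ns = 4.98e-07 s
dist = c * tof / 2
= 3e8 * 4.98e-07 / 2
= 74.7 m


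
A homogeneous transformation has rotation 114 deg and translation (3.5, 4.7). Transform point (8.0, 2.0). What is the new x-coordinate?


x' = cos(theta)*px - sin(theta)*py + tx
= -0.4067*8.0 - 0.9135*2.0 + 3.5
= -1.581


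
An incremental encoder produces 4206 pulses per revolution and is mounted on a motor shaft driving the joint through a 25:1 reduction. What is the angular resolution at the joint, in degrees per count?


counts per rev = 4206
effective counts at joint = 4206 * 25 = 105150
resolution = 360 / 105150
= 0.0034 deg/count


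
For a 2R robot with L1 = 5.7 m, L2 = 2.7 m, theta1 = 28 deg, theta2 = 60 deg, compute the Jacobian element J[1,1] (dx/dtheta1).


J[1,1] = -L1*sin(t1) - L2*sin(t1+t2)
= -5.7*sin(28) - 2.7*sin(88)
= -5.3743


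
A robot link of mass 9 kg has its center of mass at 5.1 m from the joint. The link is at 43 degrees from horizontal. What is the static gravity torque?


tau = m*g*L*cos(angle)
= 9 * 9.81 * 5.1 * cos(43 deg)
= 9 * 9.81 * 5.1 * 0.7314
= 329.3132 Nm


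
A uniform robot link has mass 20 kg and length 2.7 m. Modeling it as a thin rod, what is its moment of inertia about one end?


I = (1/3) * m * L^2
= (1/3) * 20 * 2.7^2
= 0.333333 * 20 * 7.29
= 48.6 kg*m^2


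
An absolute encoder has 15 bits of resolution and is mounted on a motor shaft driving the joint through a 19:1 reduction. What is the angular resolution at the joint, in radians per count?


counts = 2^15 = 32768
effective counts at joint = 32768 * 19 = 622592
resolution = 2*pi / 622592
= 1.0092e-05 rad/count


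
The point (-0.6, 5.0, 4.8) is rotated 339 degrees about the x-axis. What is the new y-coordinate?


Rotation about x-axis: y' = y*cos(theta) - z*sin(theta)
= 5.0 * 0.9336 - 4.8 * -0.3584
= 6.3881


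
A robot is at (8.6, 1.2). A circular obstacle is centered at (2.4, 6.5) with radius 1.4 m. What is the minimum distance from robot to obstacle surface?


center_dist = sqrt((8.6-2.4)^2 + (1.2-6.5)^2)
= sqrt(38.44 + 28.09)
= 8.1566
min_dist = center_dist - radius = 8.1566 - 1.4 = 6.7566 m


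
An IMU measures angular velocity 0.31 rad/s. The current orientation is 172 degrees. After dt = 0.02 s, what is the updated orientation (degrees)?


delta_theta = w * dt = 0.31 * 0.02 = 0.0062 rad
= 0.3552 deg
theta_new = 172 + 0.3552 = 172.3552 deg


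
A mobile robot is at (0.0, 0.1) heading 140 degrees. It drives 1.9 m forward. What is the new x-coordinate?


x_new = x0 + d*cos(theta)
= 0.0 + 1.9*cos(140)
= 0.0 + -1.4555
= -1.4555


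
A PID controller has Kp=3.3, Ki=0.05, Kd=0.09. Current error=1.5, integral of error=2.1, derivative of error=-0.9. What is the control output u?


u = Kp*e + Ki*int(e) + Kd*de/dt
= 3.3*1.5 + 0.05*2.1 + 0.09*(-0.9)
= 4.95 + 0.105 + -0.081
= 4.974


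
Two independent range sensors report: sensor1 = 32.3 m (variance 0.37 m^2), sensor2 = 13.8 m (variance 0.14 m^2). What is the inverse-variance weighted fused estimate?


w1 = (1/var1) / (1/var1 + 1/var2)
   = 2.7027 / (2.7027 + 7.1429) = 0.2745
w2 = 1 - w1 = 0.7255
fused = w1*s1 + w2*s2 = 8.8667 + 10.0118
= 18.8784 m


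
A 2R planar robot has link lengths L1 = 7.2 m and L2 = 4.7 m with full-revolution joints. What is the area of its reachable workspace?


r_max = L1 + L2 = 11.9 m
r_min = |L1 - L2| = 2.5 m
Area = pi*(r_max^2 - r_min^2)
= pi*(141.61 - 6.25)
= pi * 135.36
= 425.246 m^2


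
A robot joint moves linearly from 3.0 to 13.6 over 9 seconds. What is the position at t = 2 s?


s = t/T = 2/9 = 0.2222
p(t) = p0 + (pf-p0)*s
= 3.0 + (13.6 - 3.0) * 0.2222
= 5.3556


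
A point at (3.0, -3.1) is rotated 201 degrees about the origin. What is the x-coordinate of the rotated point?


x' = x*cos(theta) - y*sin(theta)
cos(201 deg) = -0.9336, sin(201 deg) = -0.3584
x' = 3.0 * -0.9336 - -3.1 * -0.3584
= -2.8007 - 1.1109
= -3.9117


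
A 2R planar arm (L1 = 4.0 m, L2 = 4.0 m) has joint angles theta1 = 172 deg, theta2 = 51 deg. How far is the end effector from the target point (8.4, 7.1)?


End effector via forward kinematics:
x = L1*cos(t1) + L2*cos(t1+t2) = -6.8865
y = L1*sin(t1) + L2*sin(t1+t2) = -2.1713
Distance to target:
d = sqrt((8.4 - -6.8865)^2 + (7.1 - -2.1713)^2)
= sqrt(233.6767 + 85.957)
= 17.8783 m


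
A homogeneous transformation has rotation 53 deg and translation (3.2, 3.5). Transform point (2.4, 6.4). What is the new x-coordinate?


x' = cos(theta)*px - sin(theta)*py + tx
= 0.6018*2.4 - 0.7986*6.4 + 3.2
= -0.4669


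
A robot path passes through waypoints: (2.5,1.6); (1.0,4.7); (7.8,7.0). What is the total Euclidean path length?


Segment lengths:
  seg1 = sqrt((-1.5)^2 + (3.1)^2) = 3.4438
  seg2 = sqrt((6.8)^2 + (2.3)^2) = 7.1784
Total = 10.6223


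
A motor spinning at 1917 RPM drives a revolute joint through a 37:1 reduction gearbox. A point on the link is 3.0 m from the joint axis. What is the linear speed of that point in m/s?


omega_motor = 1917 * 2*pi/60 = 200.7478 rad/s
omega_joint = omega_motor / 37 = 5.4256 rad/s
v = omega_joint * r = 5.4256 * 3.0
= 16.2768 m/s


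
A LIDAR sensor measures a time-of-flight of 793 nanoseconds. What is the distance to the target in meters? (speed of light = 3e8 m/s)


tof = 793 ns = 7.93e-07 s
dist = c * tof / 2
= 3e8 * 7.93e-07 / 2
= 118.95 m


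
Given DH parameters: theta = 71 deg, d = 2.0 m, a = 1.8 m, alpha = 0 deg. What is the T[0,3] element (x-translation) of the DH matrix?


T[0,3] = a * cos(theta)
= 1.8 * cos(71 deg)
= 1.8 * 0.3256
= 0.586


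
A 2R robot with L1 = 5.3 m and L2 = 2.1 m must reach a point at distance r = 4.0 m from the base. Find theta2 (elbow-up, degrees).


cos(theta2) = (r^2 - L1^2 - L2^2) / (2*L1*L2)
cos(theta2) = (16.0 - 28.09 - 4.41) / 22.26
cos(theta2) = -0.74124
theta2 = 137.8371 degrees


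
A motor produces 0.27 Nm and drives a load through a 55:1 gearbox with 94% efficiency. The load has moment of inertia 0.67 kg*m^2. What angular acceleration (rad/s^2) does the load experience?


tau_out = tau_motor * N * eta
= 0.27 * 55 * 0.94 = 13.959 Nm
alpha = tau_out / I = 13.959 / 0.67
= 20.8343 rad/s^2


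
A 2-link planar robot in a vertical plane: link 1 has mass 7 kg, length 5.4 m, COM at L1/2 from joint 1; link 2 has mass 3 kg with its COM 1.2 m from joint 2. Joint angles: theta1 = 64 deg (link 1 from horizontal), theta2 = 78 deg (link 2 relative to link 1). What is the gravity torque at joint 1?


Horizontal distance from joint 1 to link-1 COM:
  x_c1 = (L1/2)*cos(t1) = 2.7 * 0.4384 = 1.1836 m
Horizontal distance from joint 1 to link-2 COM:
  x_c2 = L1*cos(t1) + Lc2*cos(t1+t2)
       = 5.4*0.4384 + 1.2*-0.788 = 1.4216 m
tau1 = m1*g*x_c1 + m2*g*x_c2
     = 7*9.81*1.1836 + 3*9.81*1.4216
     = 81.278 + 41.8374
     = 123.1154 Nm


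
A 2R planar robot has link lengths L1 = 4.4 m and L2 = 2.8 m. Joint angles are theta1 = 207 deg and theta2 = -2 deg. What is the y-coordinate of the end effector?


Convert angles to radians: theta1 = 3.6128, theta2 = -0.0349
y = L1*sin(theta1) + L2*sin(theta1+theta2)
y = -1.9976 + -1.1833
y = -3.1809


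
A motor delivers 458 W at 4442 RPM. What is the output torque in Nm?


omega = 4442 * 2*pi/60 = 465.1652 rad/s
tau = P / omega = 458 / 465.1652
= 0.9846 Nm


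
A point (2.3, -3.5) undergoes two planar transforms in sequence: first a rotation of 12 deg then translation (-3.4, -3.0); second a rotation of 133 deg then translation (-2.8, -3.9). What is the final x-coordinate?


After transform 1:
x1 = cos(12)*2.3 - sin(12)*-3.5 + -3.4 = -0.4226
y1 = sin(12)*2.3 + cos(12)*-3.5 + -3.0 = -5.9453
After transform 2:
x2 = cos(133)*-0.4226 - sin(133)*-5.9453 + -2.8
= 1.8363


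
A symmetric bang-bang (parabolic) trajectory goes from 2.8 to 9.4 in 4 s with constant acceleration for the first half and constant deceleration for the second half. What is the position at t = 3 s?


Symmetric rest-to-rest: each phase covers (pf-p0)/2 in time T/2. 0.5*a*(T/2)^2 = (pf-p0)/2 => a = 4*(pf-p0)/T^2
a = 4*(9.4-2.8)/4^2 = 1.65
t = 3 is in the deceleration phase (t > T/2).
p = pf - 0.5*a*(T-t)^2 = 9.4 - 0.5*1.65*1^2
= 8.575


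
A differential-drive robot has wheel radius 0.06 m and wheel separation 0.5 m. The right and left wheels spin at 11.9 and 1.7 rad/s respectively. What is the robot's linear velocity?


vR = r*wR = 0.06*11.9 = 0.714 m/s
vL = r*wL = 0.06*1.7 = 0.102 m/s
v = (vR+vL)/2 = 0.408 m/s
omega = (vR-vL)/L = 1.224 rad/s
linear velocity = 0.408 m/s


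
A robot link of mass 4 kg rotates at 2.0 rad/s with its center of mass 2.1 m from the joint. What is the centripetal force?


F = m * omega^2 * r
= 4 * 2.0^2 * 2.1
= 4 * 4.0 * 2.1
= 33.6 N


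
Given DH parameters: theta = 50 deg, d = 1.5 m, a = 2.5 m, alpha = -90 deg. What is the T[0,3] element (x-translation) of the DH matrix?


T[0,3] = a * cos(theta)
= 2.5 * cos(50 deg)
= 2.5 * 0.6428
= 1.607


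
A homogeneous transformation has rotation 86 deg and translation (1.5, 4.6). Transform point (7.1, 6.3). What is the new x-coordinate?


x' = cos(theta)*px - sin(theta)*py + tx
= 0.0698*7.1 - 0.9976*6.3 + 1.5
= -4.2894


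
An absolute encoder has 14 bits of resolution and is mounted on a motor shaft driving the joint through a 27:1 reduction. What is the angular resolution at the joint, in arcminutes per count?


counts = 2^14 = 16384
effective counts at joint = 16384 * 27 = 442368
resolution = 360*60 / 442368
= 0.0488 arcmin/count


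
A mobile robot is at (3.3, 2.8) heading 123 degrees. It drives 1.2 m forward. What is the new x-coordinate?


x_new = x0 + d*cos(theta)
= 3.3 + 1.2*cos(123)
= 3.3 + -0.6536
= 2.6464


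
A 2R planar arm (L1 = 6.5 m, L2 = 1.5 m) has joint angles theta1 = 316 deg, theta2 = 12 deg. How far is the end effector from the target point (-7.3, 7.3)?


End effector via forward kinematics:
x = L1*cos(t1) + L2*cos(t1+t2) = 5.9478
y = L1*sin(t1) + L2*sin(t1+t2) = -5.3102
Distance to target:
d = sqrt((-7.3 - 5.9478)^2 + (7.3 - -5.3102)^2)
= sqrt(175.5037 + 159.0161)
= 18.2899 m


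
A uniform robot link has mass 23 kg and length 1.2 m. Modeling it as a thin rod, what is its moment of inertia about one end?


I = (1/3) * m * L^2
= (1/3) * 23 * 1.2^2
= 0.333333 * 23 * 1.44
= 11.04 kg*m^2


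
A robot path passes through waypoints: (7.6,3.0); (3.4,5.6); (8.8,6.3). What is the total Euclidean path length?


Segment lengths:
  seg1 = sqrt((-4.2)^2 + (2.6)^2) = 4.9396
  seg2 = sqrt((5.4)^2 + (0.7)^2) = 5.4452
Total = 10.3848


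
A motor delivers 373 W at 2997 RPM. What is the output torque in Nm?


omega = 2997 * 2*pi/60 = 313.8451 rad/s
tau = P / omega = 373 / 313.8451
= 1.1885 Nm


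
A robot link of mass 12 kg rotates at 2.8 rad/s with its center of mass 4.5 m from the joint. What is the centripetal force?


F = m * omega^2 * r
= 12 * 2.8^2 * 4.5
= 12 * 7.84 * 4.5
= 423.36 N


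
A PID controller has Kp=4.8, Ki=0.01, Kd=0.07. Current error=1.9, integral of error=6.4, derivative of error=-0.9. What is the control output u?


u = Kp*e + Ki*int(e) + Kd*de/dt
= 4.8*1.9 + 0.01*6.4 + 0.07*(-0.9)
= 9.12 + 0.064 + -0.063
= 9.121


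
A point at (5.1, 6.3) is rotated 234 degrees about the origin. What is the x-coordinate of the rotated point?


x' = x*cos(theta) - y*sin(theta)
cos(234 deg) = -0.5878, sin(234 deg) = -0.809
x' = 5.1 * -0.5878 - 6.3 * -0.809
= -2.9977 - -5.0968
= 2.0991


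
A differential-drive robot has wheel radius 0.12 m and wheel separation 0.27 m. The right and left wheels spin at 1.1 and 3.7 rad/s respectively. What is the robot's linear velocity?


vR = r*wR = 0.12*1.1 = 0.132 m/s
vL = r*wL = 0.12*3.7 = 0.444 m/s
v = (vR+vL)/2 = 0.288 m/s
omega = (vR-vL)/L = -1.1556 rad/s
linear velocity = 0.288 m/s


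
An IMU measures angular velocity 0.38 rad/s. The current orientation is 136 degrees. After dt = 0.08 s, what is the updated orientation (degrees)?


delta_theta = w * dt = 0.38 * 0.08 = 0.0304 rad
= 1.7418 deg
theta_new = 136 + 1.7418 = 137.7418 deg


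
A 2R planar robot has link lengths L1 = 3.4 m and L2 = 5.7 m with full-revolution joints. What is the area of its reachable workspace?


r_max = L1 + L2 = 9.1 m
r_min = |L1 - L2| = 2.3 m
Area = pi*(r_max^2 - r_min^2)
= pi*(82.81 - 5.29)
= pi * 77.52
= 243.5363 m^2


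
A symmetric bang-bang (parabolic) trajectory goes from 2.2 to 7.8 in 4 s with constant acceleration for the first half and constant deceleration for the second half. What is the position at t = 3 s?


Symmetric rest-to-rest: each phase covers (pf-p0)/2 in time T/2. 0.5*a*(T/2)^2 = (pf-p0)/2 => a = 4*(pf-p0)/T^2
a = 4*(7.8-2.2)/4^2 = 1.4
t = 3 is in the deceleration phase (t > T/2).
p = pf - 0.5*a*(T-t)^2 = 7.8 - 0.5*1.4*1^2
= 7.1


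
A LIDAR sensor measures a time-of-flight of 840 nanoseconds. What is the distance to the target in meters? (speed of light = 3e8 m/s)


tof = 840 ns = 8.4e-07 s
dist = c * tof / 2
= 3e8 * 8.4e-07 / 2
= 126.0 m


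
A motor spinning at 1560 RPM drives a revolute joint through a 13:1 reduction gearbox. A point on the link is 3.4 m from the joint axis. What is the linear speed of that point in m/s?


omega_motor = 1560 * 2*pi/60 = 163.3628 rad/s
omega_joint = omega_motor / 13 = 12.5664 rad/s
v = omega_joint * r = 12.5664 * 3.4
= 42.7257 m/s


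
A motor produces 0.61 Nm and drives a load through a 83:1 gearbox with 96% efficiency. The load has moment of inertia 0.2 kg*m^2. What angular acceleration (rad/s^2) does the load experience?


tau_out = tau_motor * N * eta
= 0.61 * 83 * 0.96 = 48.6048 Nm
alpha = tau_out / I = 48.6048 / 0.2
= 243.024 rad/s^2


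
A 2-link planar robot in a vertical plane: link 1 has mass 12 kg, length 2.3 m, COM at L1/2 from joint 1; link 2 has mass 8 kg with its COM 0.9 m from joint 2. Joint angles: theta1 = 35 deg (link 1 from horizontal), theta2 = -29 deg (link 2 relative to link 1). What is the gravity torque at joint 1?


Horizontal distance from joint 1 to link-1 COM:
  x_c1 = (L1/2)*cos(t1) = 1.15 * 0.8192 = 0.942 m
Horizontal distance from joint 1 to link-2 COM:
  x_c2 = L1*cos(t1) + Lc2*cos(t1+t2)
       = 2.3*0.8192 + 0.9*0.9945 = 2.7791 m
tau1 = m1*g*x_c1 + m2*g*x_c2
     = 12*9.81*0.942 + 8*9.81*2.7791
     = 110.8952 + 218.1053
     = 329.0005 Nm


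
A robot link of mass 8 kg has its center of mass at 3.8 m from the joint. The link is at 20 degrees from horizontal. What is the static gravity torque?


tau = m*g*L*cos(angle)
= 8 * 9.81 * 3.8 * cos(20 deg)
= 8 * 9.81 * 3.8 * 0.9397
= 280.2389 Nm


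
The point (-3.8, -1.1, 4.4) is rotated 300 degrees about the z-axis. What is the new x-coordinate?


Rotation about z-axis: x' = x*cos(theta) - y*sin(theta)
= -3.8 * 0.5 - -1.1 * -0.866
= -2.8526


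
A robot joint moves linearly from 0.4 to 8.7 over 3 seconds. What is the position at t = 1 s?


s = t/T = 1/3 = 0.3333
p(t) = p0 + (pf-p0)*s
= 0.4 + (8.7 - 0.4) * 0.3333
= 3.1667


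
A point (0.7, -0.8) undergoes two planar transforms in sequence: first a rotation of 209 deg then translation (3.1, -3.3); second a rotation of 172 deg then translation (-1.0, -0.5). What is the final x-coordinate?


After transform 1:
x1 = cos(209)*0.7 - sin(209)*-0.8 + 3.1 = 2.0999
y1 = sin(209)*0.7 + cos(209)*-0.8 + -3.3 = -2.9397
After transform 2:
x2 = cos(172)*2.0999 - sin(172)*-2.9397 + -1.0
= -2.6704


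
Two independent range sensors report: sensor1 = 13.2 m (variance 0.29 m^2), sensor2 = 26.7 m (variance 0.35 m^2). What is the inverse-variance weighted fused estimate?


w1 = (1/var1) / (1/var1 + 1/var2)
   = 3.4483 / (3.4483 + 2.8571) = 0.5469
w2 = 1 - w1 = 0.4531
fused = w1*s1 + w2*s2 = 7.2188 + 12.0984
= 19.3172 m


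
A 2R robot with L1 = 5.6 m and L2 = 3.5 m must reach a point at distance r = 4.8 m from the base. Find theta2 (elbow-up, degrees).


cos(theta2) = (r^2 - L1^2 - L2^2) / (2*L1*L2)
cos(theta2) = (23.04 - 31.36 - 12.25) / 39.2
cos(theta2) = -0.524745
theta2 = 121.6511 degrees


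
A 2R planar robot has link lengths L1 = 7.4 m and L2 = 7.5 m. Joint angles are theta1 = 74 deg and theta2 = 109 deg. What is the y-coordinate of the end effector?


Convert angles to radians: theta1 = 1.2915, theta2 = 1.9024
y = L1*sin(theta1) + L2*sin(theta1+theta2)
y = 7.1133 + -0.3925
y = 6.7208


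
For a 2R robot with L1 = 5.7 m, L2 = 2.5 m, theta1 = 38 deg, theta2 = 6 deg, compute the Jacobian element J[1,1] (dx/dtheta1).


J[1,1] = -L1*sin(t1) - L2*sin(t1+t2)
= -5.7*sin(38) - 2.5*sin(44)
= -5.2459


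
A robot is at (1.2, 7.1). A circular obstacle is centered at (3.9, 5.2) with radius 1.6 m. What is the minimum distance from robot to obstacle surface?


center_dist = sqrt((1.2-3.9)^2 + (7.1-5.2)^2)
= sqrt(7.29 + 3.61)
= 3.3015
min_dist = center_dist - radius = 3.3015 - 1.6 = 1.7015 m


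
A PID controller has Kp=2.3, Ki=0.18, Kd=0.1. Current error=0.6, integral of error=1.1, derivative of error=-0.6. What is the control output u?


u = Kp*e + Ki*int(e) + Kd*de/dt
= 2.3*0.6 + 0.18*1.1 + 0.1*(-0.6)
= 1.38 + 0.198 + -0.06
= 1.518


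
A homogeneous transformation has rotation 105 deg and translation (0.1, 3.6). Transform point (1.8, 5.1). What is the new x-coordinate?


x' = cos(theta)*px - sin(theta)*py + tx
= -0.2588*1.8 - 0.9659*5.1 + 0.1
= -5.2921


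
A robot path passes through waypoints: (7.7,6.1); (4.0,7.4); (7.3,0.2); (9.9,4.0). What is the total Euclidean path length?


Segment lengths:
  seg1 = sqrt((-3.7)^2 + (1.3)^2) = 3.9217
  seg2 = sqrt((3.3)^2 + (-7.2)^2) = 7.9202
  seg3 = sqrt((2.6)^2 + (3.8)^2) = 4.6043
Total = 16.4463


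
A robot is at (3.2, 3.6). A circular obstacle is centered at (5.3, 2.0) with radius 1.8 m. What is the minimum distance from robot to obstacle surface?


center_dist = sqrt((3.2-5.3)^2 + (3.6-2.0)^2)
= sqrt(4.41 + 2.56)
= 2.6401
min_dist = center_dist - radius = 2.6401 - 1.8 = 0.8401 m


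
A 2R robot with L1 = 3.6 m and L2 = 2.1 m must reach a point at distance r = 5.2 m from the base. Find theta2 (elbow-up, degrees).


cos(theta2) = (r^2 - L1^2 - L2^2) / (2*L1*L2)
cos(theta2) = (27.04 - 12.96 - 4.41) / 15.12
cos(theta2) = 0.63955
theta2 = 50.2417 degrees


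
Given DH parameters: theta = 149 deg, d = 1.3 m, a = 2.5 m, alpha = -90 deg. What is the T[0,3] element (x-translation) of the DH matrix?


T[0,3] = a * cos(theta)
= 2.5 * cos(149 deg)
= 2.5 * -0.8572
= -2.1429


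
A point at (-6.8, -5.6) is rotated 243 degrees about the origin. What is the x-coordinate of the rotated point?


x' = x*cos(theta) - y*sin(theta)
cos(243 deg) = -0.454, sin(243 deg) = -0.891
x' = -6.8 * -0.454 - -5.6 * -0.891
= 3.0871 - 4.9896
= -1.9025


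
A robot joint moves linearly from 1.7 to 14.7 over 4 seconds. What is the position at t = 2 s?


s = t/T = 2/4 = 0.5
p(t) = p0 + (pf-p0)*s
= 1.7 + (14.7 - 1.7) * 0.5
= 8.2


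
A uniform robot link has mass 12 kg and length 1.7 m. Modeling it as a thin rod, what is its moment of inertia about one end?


I = (1/3) * m * L^2
= (1/3) * 12 * 1.7^2
= 0.333333 * 12 * 2.89
= 11.56 kg*m^2


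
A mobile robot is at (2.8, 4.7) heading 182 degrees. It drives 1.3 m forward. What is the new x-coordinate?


x_new = x0 + d*cos(theta)
= 2.8 + 1.3*cos(182)
= 2.8 + -1.2992
= 1.5008


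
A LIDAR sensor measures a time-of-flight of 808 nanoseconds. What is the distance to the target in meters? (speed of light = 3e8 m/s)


tof = 808 ns = 8.08e-07 s
dist = c * tof / 2
= 3e8 * 8.08e-07 / 2
= 121.2 m


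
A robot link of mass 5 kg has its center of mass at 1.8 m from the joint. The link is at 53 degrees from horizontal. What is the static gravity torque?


tau = m*g*L*cos(angle)
= 5 * 9.81 * 1.8 * cos(53 deg)
= 5 * 9.81 * 1.8 * 0.6018
= 53.1342 Nm


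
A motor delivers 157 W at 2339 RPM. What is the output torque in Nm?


omega = 2339 * 2*pi/60 = 244.9395 rad/s
tau = P / omega = 157 / 244.9395
= 0.641 Nm


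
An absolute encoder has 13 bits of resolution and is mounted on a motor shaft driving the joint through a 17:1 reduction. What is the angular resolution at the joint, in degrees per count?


counts = 2^13 = 8192
effective counts at joint = 8192 * 17 = 139264
resolution = 360 / 139264
= 0.0026 deg/count


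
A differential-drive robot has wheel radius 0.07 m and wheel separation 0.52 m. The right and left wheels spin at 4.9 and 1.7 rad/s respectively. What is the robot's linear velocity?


vR = r*wR = 0.07*4.9 = 0.343 m/s
vL = r*wL = 0.07*1.7 = 0.119 m/s
v = (vR+vL)/2 = 0.231 m/s
omega = (vR-vL)/L = 0.4308 rad/s
linear velocity = 0.231 m/s


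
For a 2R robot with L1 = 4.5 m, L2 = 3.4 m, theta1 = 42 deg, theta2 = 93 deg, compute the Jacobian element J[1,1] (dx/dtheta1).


J[1,1] = -L1*sin(t1) - L2*sin(t1+t2)
= -4.5*sin(42) - 3.4*sin(135)
= -5.4153


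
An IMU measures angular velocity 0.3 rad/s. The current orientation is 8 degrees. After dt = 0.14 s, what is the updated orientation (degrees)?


delta_theta = w * dt = 0.3 * 0.14 = 0.042 rad
= 2.4064 deg
theta_new = 8 + 2.4064 = 10.4064 deg


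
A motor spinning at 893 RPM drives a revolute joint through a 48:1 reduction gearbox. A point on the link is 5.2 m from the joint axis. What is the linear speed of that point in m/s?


omega_motor = 893 * 2*pi/60 = 93.5147 rad/s
omega_joint = omega_motor / 48 = 1.9482 rad/s
v = omega_joint * r = 1.9482 * 5.2
= 10.1308 m/s


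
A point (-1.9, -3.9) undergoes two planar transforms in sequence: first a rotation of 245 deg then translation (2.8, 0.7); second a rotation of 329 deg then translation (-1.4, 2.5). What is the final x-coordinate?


After transform 1:
x1 = cos(245)*-1.9 - sin(245)*-3.9 + 2.8 = 0.0684
y1 = sin(245)*-1.9 + cos(245)*-3.9 + 0.7 = 4.0702
After transform 2:
x2 = cos(329)*0.0684 - sin(329)*4.0702 + -1.4
= 0.7549


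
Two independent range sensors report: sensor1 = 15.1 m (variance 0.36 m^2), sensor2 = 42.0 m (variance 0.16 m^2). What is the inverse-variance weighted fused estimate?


w1 = (1/var1) / (1/var1 + 1/var2)
   = 2.7778 / (2.7778 + 6.25) = 0.3077
w2 = 1 - w1 = 0.6923
fused = w1*s1 + w2*s2 = 4.6462 + 29.0769
= 33.7231 m


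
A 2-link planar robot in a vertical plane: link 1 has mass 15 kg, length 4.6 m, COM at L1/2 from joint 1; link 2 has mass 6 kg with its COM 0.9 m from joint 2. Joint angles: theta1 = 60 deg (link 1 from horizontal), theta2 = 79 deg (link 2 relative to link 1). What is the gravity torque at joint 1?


Horizontal distance from joint 1 to link-1 COM:
  x_c1 = (L1/2)*cos(t1) = 2.3 * 0.5 = 1.15 m
Horizontal distance from joint 1 to link-2 COM:
  x_c2 = L1*cos(t1) + Lc2*cos(t1+t2)
       = 4.6*0.5 + 0.9*-0.7547 = 1.6208 m
tau1 = m1*g*x_c1 + m2*g*x_c2
     = 15*9.81*1.15 + 6*9.81*1.6208
     = 169.2225 + 95.398
     = 264.6205 Nm


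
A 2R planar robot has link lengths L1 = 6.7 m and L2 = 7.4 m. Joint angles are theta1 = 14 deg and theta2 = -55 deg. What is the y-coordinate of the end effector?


Convert angles to radians: theta1 = 0.2443, theta2 = -0.9599
y = L1*sin(theta1) + L2*sin(theta1+theta2)
y = 1.6209 + -4.8548
y = -3.234


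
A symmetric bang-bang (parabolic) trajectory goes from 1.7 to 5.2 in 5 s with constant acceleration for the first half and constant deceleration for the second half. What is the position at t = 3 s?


Symmetric rest-to-rest: each phase covers (pf-p0)/2 in time T/2. 0.5*a*(T/2)^2 = (pf-p0)/2 => a = 4*(pf-p0)/T^2
a = 4*(5.2-1.7)/5^2 = 0.56
t = 3 is in the deceleration phase (t > T/2).
p = pf - 0.5*a*(T-t)^2 = 5.2 - 0.5*0.56*2^2
= 4.08


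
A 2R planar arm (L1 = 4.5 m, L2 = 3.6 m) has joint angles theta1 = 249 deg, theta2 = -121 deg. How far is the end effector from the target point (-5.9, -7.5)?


End effector via forward kinematics:
x = L1*cos(t1) + L2*cos(t1+t2) = -3.829
y = L1*sin(t1) + L2*sin(t1+t2) = -1.3643
Distance to target:
d = sqrt((-5.9 - -3.829)^2 + (-7.5 - -1.3643)^2)
= sqrt(4.2889 + 37.6471)
= 6.4758 m


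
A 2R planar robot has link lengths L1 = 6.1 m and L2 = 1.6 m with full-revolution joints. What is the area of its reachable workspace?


r_max = L1 + L2 = 7.7 m
r_min = |L1 - L2| = 4.5 m
Area = pi*(r_max^2 - r_min^2)
= pi*(59.29 - 20.25)
= pi * 39.04
= 122.6478 m^2


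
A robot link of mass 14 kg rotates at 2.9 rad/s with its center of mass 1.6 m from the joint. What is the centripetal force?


F = m * omega^2 * r
= 14 * 2.9^2 * 1.6
= 14 * 8.41 * 1.6
= 188.384 N
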